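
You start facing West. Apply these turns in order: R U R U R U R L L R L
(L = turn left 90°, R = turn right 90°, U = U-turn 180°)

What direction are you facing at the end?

Start: West
  R (right (90° clockwise)) -> North
  U (U-turn (180°)) -> South
  R (right (90° clockwise)) -> West
  U (U-turn (180°)) -> East
  R (right (90° clockwise)) -> South
  U (U-turn (180°)) -> North
  R (right (90° clockwise)) -> East
  L (left (90° counter-clockwise)) -> North
  L (left (90° counter-clockwise)) -> West
  R (right (90° clockwise)) -> North
  L (left (90° counter-clockwise)) -> West
Final: West

Answer: Final heading: West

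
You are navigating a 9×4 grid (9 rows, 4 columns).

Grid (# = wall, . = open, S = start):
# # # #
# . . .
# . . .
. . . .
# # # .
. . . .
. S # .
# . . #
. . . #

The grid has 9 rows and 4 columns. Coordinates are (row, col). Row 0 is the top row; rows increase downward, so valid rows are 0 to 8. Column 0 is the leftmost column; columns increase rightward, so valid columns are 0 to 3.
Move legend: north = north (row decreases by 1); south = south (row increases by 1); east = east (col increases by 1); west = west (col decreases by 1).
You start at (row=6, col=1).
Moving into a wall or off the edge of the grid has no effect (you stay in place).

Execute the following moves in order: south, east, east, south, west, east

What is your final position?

Answer: Final position: (row=8, col=2)

Derivation:
Start: (row=6, col=1)
  south (south): (row=6, col=1) -> (row=7, col=1)
  east (east): (row=7, col=1) -> (row=7, col=2)
  east (east): blocked, stay at (row=7, col=2)
  south (south): (row=7, col=2) -> (row=8, col=2)
  west (west): (row=8, col=2) -> (row=8, col=1)
  east (east): (row=8, col=1) -> (row=8, col=2)
Final: (row=8, col=2)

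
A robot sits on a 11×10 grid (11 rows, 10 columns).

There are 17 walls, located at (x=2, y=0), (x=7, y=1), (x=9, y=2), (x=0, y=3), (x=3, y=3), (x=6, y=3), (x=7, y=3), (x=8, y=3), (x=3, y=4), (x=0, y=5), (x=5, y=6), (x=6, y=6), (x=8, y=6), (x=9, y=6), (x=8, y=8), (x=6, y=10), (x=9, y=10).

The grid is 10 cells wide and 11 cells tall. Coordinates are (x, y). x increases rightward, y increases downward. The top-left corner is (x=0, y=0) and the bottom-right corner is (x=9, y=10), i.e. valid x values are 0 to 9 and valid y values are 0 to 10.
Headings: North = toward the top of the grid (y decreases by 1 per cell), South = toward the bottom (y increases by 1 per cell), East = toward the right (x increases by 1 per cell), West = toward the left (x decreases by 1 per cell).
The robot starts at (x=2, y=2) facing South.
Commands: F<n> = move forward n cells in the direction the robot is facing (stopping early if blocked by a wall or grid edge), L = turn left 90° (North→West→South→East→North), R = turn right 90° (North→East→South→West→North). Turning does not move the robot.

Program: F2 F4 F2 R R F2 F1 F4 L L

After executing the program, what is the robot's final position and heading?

Start: (x=2, y=2), facing South
  F2: move forward 2, now at (x=2, y=4)
  F4: move forward 4, now at (x=2, y=8)
  F2: move forward 2, now at (x=2, y=10)
  R: turn right, now facing West
  R: turn right, now facing North
  F2: move forward 2, now at (x=2, y=8)
  F1: move forward 1, now at (x=2, y=7)
  F4: move forward 4, now at (x=2, y=3)
  L: turn left, now facing West
  L: turn left, now facing South
Final: (x=2, y=3), facing South

Answer: Final position: (x=2, y=3), facing South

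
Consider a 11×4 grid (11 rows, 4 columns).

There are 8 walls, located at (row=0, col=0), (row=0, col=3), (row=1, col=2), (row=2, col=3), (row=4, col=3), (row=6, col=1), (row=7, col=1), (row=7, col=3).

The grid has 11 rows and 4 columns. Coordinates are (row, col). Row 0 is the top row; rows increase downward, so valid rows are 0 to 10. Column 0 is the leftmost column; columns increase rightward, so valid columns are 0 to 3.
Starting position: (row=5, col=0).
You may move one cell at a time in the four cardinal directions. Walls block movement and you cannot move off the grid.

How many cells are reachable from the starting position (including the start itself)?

Answer: Reachable cells: 35

Derivation:
BFS flood-fill from (row=5, col=0):
  Distance 0: (row=5, col=0)
  Distance 1: (row=4, col=0), (row=5, col=1), (row=6, col=0)
  Distance 2: (row=3, col=0), (row=4, col=1), (row=5, col=2), (row=7, col=0)
  Distance 3: (row=2, col=0), (row=3, col=1), (row=4, col=2), (row=5, col=3), (row=6, col=2), (row=8, col=0)
  Distance 4: (row=1, col=0), (row=2, col=1), (row=3, col=2), (row=6, col=3), (row=7, col=2), (row=8, col=1), (row=9, col=0)
  Distance 5: (row=1, col=1), (row=2, col=2), (row=3, col=3), (row=8, col=2), (row=9, col=1), (row=10, col=0)
  Distance 6: (row=0, col=1), (row=8, col=3), (row=9, col=2), (row=10, col=1)
  Distance 7: (row=0, col=2), (row=9, col=3), (row=10, col=2)
  Distance 8: (row=10, col=3)
Total reachable: 35 (grid has 36 open cells total)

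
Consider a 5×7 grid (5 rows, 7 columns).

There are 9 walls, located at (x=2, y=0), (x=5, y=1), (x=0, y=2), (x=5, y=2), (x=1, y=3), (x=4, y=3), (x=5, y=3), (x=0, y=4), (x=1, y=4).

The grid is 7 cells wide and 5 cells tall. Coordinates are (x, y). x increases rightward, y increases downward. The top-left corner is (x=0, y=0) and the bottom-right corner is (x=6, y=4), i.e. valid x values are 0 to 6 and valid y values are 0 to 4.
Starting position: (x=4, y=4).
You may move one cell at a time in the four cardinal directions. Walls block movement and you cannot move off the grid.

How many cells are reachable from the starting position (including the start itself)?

Answer: Reachable cells: 25

Derivation:
BFS flood-fill from (x=4, y=4):
  Distance 0: (x=4, y=4)
  Distance 1: (x=3, y=4), (x=5, y=4)
  Distance 2: (x=3, y=3), (x=2, y=4), (x=6, y=4)
  Distance 3: (x=3, y=2), (x=2, y=3), (x=6, y=3)
  Distance 4: (x=3, y=1), (x=2, y=2), (x=4, y=2), (x=6, y=2)
  Distance 5: (x=3, y=0), (x=2, y=1), (x=4, y=1), (x=6, y=1), (x=1, y=2)
  Distance 6: (x=4, y=0), (x=6, y=0), (x=1, y=1)
  Distance 7: (x=1, y=0), (x=5, y=0), (x=0, y=1)
  Distance 8: (x=0, y=0)
Total reachable: 25 (grid has 26 open cells total)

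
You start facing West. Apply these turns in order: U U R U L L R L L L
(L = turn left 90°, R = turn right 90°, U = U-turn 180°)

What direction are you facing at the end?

Answer: Final heading: South

Derivation:
Start: West
  U (U-turn (180°)) -> East
  U (U-turn (180°)) -> West
  R (right (90° clockwise)) -> North
  U (U-turn (180°)) -> South
  L (left (90° counter-clockwise)) -> East
  L (left (90° counter-clockwise)) -> North
  R (right (90° clockwise)) -> East
  L (left (90° counter-clockwise)) -> North
  L (left (90° counter-clockwise)) -> West
  L (left (90° counter-clockwise)) -> South
Final: South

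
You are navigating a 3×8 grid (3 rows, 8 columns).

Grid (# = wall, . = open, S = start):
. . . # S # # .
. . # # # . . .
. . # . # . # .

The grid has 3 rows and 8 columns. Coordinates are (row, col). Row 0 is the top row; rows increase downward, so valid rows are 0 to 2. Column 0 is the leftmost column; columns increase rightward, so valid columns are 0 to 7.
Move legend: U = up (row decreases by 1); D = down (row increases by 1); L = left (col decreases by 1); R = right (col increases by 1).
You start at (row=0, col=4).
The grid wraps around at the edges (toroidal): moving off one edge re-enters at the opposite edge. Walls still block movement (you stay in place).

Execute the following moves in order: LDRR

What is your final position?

Answer: Final position: (row=0, col=4)

Derivation:
Start: (row=0, col=4)
  L (left): blocked, stay at (row=0, col=4)
  D (down): blocked, stay at (row=0, col=4)
  R (right): blocked, stay at (row=0, col=4)
  R (right): blocked, stay at (row=0, col=4)
Final: (row=0, col=4)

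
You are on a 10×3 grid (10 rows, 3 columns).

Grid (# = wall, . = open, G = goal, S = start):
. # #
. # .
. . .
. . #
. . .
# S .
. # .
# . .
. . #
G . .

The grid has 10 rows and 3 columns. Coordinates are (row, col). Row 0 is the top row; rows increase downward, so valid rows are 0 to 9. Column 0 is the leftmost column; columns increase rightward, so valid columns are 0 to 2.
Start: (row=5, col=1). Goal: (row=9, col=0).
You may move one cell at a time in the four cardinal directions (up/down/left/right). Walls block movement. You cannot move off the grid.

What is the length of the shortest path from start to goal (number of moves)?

Answer: Shortest path length: 7

Derivation:
BFS from (row=5, col=1) until reaching (row=9, col=0):
  Distance 0: (row=5, col=1)
  Distance 1: (row=4, col=1), (row=5, col=2)
  Distance 2: (row=3, col=1), (row=4, col=0), (row=4, col=2), (row=6, col=2)
  Distance 3: (row=2, col=1), (row=3, col=0), (row=7, col=2)
  Distance 4: (row=2, col=0), (row=2, col=2), (row=7, col=1)
  Distance 5: (row=1, col=0), (row=1, col=2), (row=8, col=1)
  Distance 6: (row=0, col=0), (row=8, col=0), (row=9, col=1)
  Distance 7: (row=9, col=0), (row=9, col=2)  <- goal reached here
One shortest path (7 moves): (row=5, col=1) -> (row=5, col=2) -> (row=6, col=2) -> (row=7, col=2) -> (row=7, col=1) -> (row=8, col=1) -> (row=8, col=0) -> (row=9, col=0)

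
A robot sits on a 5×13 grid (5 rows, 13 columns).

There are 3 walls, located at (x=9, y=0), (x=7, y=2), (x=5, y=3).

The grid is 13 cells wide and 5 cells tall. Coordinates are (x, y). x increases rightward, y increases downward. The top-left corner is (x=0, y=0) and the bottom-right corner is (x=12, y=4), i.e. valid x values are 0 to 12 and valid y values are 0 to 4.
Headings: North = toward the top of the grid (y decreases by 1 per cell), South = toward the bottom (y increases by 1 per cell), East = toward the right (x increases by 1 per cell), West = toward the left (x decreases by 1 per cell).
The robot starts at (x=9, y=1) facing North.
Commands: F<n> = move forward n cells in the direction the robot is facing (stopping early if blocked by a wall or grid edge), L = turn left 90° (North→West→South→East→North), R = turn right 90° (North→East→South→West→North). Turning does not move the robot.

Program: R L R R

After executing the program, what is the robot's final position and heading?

Start: (x=9, y=1), facing North
  R: turn right, now facing East
  L: turn left, now facing North
  R: turn right, now facing East
  R: turn right, now facing South
Final: (x=9, y=1), facing South

Answer: Final position: (x=9, y=1), facing South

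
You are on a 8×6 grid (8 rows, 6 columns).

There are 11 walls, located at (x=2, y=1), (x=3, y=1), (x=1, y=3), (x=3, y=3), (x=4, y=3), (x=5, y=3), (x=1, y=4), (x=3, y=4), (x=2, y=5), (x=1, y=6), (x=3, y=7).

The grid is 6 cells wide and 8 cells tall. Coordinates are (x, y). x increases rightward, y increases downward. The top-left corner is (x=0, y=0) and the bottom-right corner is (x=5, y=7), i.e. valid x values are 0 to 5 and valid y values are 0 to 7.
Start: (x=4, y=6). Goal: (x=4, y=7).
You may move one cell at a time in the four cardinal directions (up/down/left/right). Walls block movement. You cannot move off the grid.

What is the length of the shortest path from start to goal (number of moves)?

BFS from (x=4, y=6) until reaching (x=4, y=7):
  Distance 0: (x=4, y=6)
  Distance 1: (x=4, y=5), (x=3, y=6), (x=5, y=6), (x=4, y=7)  <- goal reached here
One shortest path (1 moves): (x=4, y=6) -> (x=4, y=7)

Answer: Shortest path length: 1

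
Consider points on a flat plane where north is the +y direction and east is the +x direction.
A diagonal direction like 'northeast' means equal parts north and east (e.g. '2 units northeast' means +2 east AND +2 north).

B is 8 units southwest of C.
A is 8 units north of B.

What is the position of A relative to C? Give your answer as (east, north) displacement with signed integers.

Answer: A is at (east=-8, north=0) relative to C.

Derivation:
Place C at the origin (east=0, north=0).
  B is 8 units southwest of C: delta (east=-8, north=-8); B at (east=-8, north=-8).
  A is 8 units north of B: delta (east=+0, north=+8); A at (east=-8, north=0).
Therefore A relative to C: (east=-8, north=0).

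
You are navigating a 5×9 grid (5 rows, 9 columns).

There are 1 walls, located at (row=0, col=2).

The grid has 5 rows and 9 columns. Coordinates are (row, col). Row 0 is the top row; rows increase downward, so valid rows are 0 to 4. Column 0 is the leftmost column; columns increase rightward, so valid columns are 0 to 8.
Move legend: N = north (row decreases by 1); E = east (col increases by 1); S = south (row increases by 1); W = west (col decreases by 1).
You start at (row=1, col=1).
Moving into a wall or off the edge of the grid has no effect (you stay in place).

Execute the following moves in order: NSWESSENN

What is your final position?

Answer: Final position: (row=1, col=2)

Derivation:
Start: (row=1, col=1)
  N (north): (row=1, col=1) -> (row=0, col=1)
  S (south): (row=0, col=1) -> (row=1, col=1)
  W (west): (row=1, col=1) -> (row=1, col=0)
  E (east): (row=1, col=0) -> (row=1, col=1)
  S (south): (row=1, col=1) -> (row=2, col=1)
  S (south): (row=2, col=1) -> (row=3, col=1)
  E (east): (row=3, col=1) -> (row=3, col=2)
  N (north): (row=3, col=2) -> (row=2, col=2)
  N (north): (row=2, col=2) -> (row=1, col=2)
Final: (row=1, col=2)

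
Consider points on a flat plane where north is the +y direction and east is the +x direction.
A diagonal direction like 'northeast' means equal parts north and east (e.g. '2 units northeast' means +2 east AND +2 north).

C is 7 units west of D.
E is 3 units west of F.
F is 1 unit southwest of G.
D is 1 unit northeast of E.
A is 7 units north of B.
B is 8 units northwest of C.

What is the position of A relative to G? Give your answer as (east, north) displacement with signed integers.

Place G at the origin (east=0, north=0).
  F is 1 unit southwest of G: delta (east=-1, north=-1); F at (east=-1, north=-1).
  E is 3 units west of F: delta (east=-3, north=+0); E at (east=-4, north=-1).
  D is 1 unit northeast of E: delta (east=+1, north=+1); D at (east=-3, north=0).
  C is 7 units west of D: delta (east=-7, north=+0); C at (east=-10, north=0).
  B is 8 units northwest of C: delta (east=-8, north=+8); B at (east=-18, north=8).
  A is 7 units north of B: delta (east=+0, north=+7); A at (east=-18, north=15).
Therefore A relative to G: (east=-18, north=15).

Answer: A is at (east=-18, north=15) relative to G.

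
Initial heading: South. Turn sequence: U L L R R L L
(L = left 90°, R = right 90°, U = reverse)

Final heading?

Answer: Final heading: South

Derivation:
Start: South
  U (U-turn (180°)) -> North
  L (left (90° counter-clockwise)) -> West
  L (left (90° counter-clockwise)) -> South
  R (right (90° clockwise)) -> West
  R (right (90° clockwise)) -> North
  L (left (90° counter-clockwise)) -> West
  L (left (90° counter-clockwise)) -> South
Final: South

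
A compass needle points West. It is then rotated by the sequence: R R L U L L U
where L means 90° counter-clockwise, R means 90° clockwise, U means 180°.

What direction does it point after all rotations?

Start: West
  R (right (90° clockwise)) -> North
  R (right (90° clockwise)) -> East
  L (left (90° counter-clockwise)) -> North
  U (U-turn (180°)) -> South
  L (left (90° counter-clockwise)) -> East
  L (left (90° counter-clockwise)) -> North
  U (U-turn (180°)) -> South
Final: South

Answer: Final heading: South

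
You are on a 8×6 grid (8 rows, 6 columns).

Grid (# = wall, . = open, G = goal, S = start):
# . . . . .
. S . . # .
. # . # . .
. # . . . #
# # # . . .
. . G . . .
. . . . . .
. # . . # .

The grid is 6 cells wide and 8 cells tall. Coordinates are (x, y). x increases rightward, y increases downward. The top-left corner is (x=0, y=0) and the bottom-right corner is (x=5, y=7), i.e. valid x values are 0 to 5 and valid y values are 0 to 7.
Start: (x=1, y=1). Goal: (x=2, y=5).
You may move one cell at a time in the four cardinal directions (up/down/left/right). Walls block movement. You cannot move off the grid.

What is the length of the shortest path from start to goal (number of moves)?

BFS from (x=1, y=1) until reaching (x=2, y=5):
  Distance 0: (x=1, y=1)
  Distance 1: (x=1, y=0), (x=0, y=1), (x=2, y=1)
  Distance 2: (x=2, y=0), (x=3, y=1), (x=0, y=2), (x=2, y=2)
  Distance 3: (x=3, y=0), (x=0, y=3), (x=2, y=3)
  Distance 4: (x=4, y=0), (x=3, y=3)
  Distance 5: (x=5, y=0), (x=4, y=3), (x=3, y=4)
  Distance 6: (x=5, y=1), (x=4, y=2), (x=4, y=4), (x=3, y=5)
  Distance 7: (x=5, y=2), (x=5, y=4), (x=2, y=5), (x=4, y=5), (x=3, y=6)  <- goal reached here
One shortest path (7 moves): (x=1, y=1) -> (x=2, y=1) -> (x=2, y=2) -> (x=2, y=3) -> (x=3, y=3) -> (x=3, y=4) -> (x=3, y=5) -> (x=2, y=5)

Answer: Shortest path length: 7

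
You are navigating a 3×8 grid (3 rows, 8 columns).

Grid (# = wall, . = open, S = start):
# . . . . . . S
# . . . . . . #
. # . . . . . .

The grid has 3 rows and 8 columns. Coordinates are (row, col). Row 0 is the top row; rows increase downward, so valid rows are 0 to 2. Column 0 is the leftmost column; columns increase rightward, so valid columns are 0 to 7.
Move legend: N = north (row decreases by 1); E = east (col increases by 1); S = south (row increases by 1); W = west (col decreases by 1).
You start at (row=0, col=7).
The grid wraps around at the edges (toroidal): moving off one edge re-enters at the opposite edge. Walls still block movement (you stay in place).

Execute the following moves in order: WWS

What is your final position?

Answer: Final position: (row=1, col=5)

Derivation:
Start: (row=0, col=7)
  W (west): (row=0, col=7) -> (row=0, col=6)
  W (west): (row=0, col=6) -> (row=0, col=5)
  S (south): (row=0, col=5) -> (row=1, col=5)
Final: (row=1, col=5)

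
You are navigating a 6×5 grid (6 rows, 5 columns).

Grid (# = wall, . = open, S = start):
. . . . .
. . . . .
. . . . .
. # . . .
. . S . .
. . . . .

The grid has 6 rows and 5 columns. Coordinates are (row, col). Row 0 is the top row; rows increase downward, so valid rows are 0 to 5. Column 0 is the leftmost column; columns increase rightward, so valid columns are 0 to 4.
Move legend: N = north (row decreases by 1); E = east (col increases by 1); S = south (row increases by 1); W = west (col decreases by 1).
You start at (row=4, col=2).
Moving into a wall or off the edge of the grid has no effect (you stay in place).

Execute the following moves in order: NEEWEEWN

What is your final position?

Start: (row=4, col=2)
  N (north): (row=4, col=2) -> (row=3, col=2)
  E (east): (row=3, col=2) -> (row=3, col=3)
  E (east): (row=3, col=3) -> (row=3, col=4)
  W (west): (row=3, col=4) -> (row=3, col=3)
  E (east): (row=3, col=3) -> (row=3, col=4)
  E (east): blocked, stay at (row=3, col=4)
  W (west): (row=3, col=4) -> (row=3, col=3)
  N (north): (row=3, col=3) -> (row=2, col=3)
Final: (row=2, col=3)

Answer: Final position: (row=2, col=3)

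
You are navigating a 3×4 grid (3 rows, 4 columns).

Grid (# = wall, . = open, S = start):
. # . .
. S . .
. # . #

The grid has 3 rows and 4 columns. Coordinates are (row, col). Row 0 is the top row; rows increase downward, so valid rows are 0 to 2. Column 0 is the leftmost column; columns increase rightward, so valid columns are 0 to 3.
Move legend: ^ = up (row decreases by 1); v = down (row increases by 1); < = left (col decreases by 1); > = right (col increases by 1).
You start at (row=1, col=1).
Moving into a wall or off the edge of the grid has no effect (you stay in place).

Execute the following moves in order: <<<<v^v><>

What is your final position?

Start: (row=1, col=1)
  < (left): (row=1, col=1) -> (row=1, col=0)
  [×3]< (left): blocked, stay at (row=1, col=0)
  v (down): (row=1, col=0) -> (row=2, col=0)
  ^ (up): (row=2, col=0) -> (row=1, col=0)
  v (down): (row=1, col=0) -> (row=2, col=0)
  > (right): blocked, stay at (row=2, col=0)
  < (left): blocked, stay at (row=2, col=0)
  > (right): blocked, stay at (row=2, col=0)
Final: (row=2, col=0)

Answer: Final position: (row=2, col=0)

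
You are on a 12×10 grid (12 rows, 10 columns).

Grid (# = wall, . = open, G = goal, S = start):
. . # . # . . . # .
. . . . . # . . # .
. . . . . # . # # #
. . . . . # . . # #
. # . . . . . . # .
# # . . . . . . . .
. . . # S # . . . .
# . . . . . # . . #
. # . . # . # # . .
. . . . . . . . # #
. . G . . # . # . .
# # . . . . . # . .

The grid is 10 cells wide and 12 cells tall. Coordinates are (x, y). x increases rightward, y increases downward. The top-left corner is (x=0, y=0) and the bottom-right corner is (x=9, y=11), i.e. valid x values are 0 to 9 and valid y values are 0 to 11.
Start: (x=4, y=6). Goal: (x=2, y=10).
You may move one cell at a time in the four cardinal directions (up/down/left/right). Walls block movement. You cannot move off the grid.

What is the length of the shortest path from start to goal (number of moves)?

Answer: Shortest path length: 6

Derivation:
BFS from (x=4, y=6) until reaching (x=2, y=10):
  Distance 0: (x=4, y=6)
  Distance 1: (x=4, y=5), (x=4, y=7)
  Distance 2: (x=4, y=4), (x=3, y=5), (x=5, y=5), (x=3, y=7), (x=5, y=7)
  Distance 3: (x=4, y=3), (x=3, y=4), (x=5, y=4), (x=2, y=5), (x=6, y=5), (x=2, y=7), (x=3, y=8), (x=5, y=8)
  Distance 4: (x=4, y=2), (x=3, y=3), (x=2, y=4), (x=6, y=4), (x=7, y=5), (x=2, y=6), (x=6, y=6), (x=1, y=7), (x=2, y=8), (x=3, y=9), (x=5, y=9)
  Distance 5: (x=4, y=1), (x=3, y=2), (x=2, y=3), (x=6, y=3), (x=7, y=4), (x=8, y=5), (x=1, y=6), (x=7, y=6), (x=2, y=9), (x=4, y=9), (x=6, y=9), (x=3, y=10)
  Distance 6: (x=3, y=1), (x=2, y=2), (x=6, y=2), (x=1, y=3), (x=7, y=3), (x=9, y=5), (x=0, y=6), (x=8, y=6), (x=7, y=7), (x=1, y=9), (x=7, y=9), (x=2, y=10), (x=4, y=10), (x=6, y=10), (x=3, y=11)  <- goal reached here
One shortest path (6 moves): (x=4, y=6) -> (x=4, y=7) -> (x=3, y=7) -> (x=2, y=7) -> (x=2, y=8) -> (x=2, y=9) -> (x=2, y=10)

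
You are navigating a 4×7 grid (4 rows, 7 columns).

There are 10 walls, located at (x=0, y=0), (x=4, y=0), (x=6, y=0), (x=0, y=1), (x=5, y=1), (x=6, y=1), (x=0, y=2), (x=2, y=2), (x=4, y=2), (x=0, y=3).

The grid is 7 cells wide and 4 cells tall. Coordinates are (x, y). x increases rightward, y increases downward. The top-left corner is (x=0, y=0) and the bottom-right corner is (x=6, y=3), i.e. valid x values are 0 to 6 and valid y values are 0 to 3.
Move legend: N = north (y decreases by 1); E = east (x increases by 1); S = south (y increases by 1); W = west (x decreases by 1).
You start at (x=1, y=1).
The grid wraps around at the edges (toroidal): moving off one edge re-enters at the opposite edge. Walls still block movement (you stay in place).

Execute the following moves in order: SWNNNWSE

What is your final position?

Answer: Final position: (x=2, y=0)

Derivation:
Start: (x=1, y=1)
  S (south): (x=1, y=1) -> (x=1, y=2)
  W (west): blocked, stay at (x=1, y=2)
  N (north): (x=1, y=2) -> (x=1, y=1)
  N (north): (x=1, y=1) -> (x=1, y=0)
  N (north): (x=1, y=0) -> (x=1, y=3)
  W (west): blocked, stay at (x=1, y=3)
  S (south): (x=1, y=3) -> (x=1, y=0)
  E (east): (x=1, y=0) -> (x=2, y=0)
Final: (x=2, y=0)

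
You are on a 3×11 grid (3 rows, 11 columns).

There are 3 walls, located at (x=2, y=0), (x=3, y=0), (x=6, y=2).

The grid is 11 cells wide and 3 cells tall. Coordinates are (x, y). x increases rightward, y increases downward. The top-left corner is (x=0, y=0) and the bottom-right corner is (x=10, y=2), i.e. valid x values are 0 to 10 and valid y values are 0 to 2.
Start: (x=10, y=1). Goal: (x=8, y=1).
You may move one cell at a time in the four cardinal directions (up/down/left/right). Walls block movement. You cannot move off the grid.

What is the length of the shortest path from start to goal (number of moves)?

Answer: Shortest path length: 2

Derivation:
BFS from (x=10, y=1) until reaching (x=8, y=1):
  Distance 0: (x=10, y=1)
  Distance 1: (x=10, y=0), (x=9, y=1), (x=10, y=2)
  Distance 2: (x=9, y=0), (x=8, y=1), (x=9, y=2)  <- goal reached here
One shortest path (2 moves): (x=10, y=1) -> (x=9, y=1) -> (x=8, y=1)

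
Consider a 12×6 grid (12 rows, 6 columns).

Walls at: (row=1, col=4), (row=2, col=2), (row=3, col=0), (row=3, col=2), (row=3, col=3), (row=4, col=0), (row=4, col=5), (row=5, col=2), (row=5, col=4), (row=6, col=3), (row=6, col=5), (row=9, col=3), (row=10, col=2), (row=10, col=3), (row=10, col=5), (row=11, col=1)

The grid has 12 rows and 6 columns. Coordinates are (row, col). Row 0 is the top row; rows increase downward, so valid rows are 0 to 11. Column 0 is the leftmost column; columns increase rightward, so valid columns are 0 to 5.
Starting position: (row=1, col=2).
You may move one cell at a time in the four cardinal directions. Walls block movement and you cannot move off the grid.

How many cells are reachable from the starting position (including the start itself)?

BFS flood-fill from (row=1, col=2):
  Distance 0: (row=1, col=2)
  Distance 1: (row=0, col=2), (row=1, col=1), (row=1, col=3)
  Distance 2: (row=0, col=1), (row=0, col=3), (row=1, col=0), (row=2, col=1), (row=2, col=3)
  Distance 3: (row=0, col=0), (row=0, col=4), (row=2, col=0), (row=2, col=4), (row=3, col=1)
  Distance 4: (row=0, col=5), (row=2, col=5), (row=3, col=4), (row=4, col=1)
  Distance 5: (row=1, col=5), (row=3, col=5), (row=4, col=2), (row=4, col=4), (row=5, col=1)
  Distance 6: (row=4, col=3), (row=5, col=0), (row=6, col=1)
  Distance 7: (row=5, col=3), (row=6, col=0), (row=6, col=2), (row=7, col=1)
  Distance 8: (row=7, col=0), (row=7, col=2), (row=8, col=1)
  Distance 9: (row=7, col=3), (row=8, col=0), (row=8, col=2), (row=9, col=1)
  Distance 10: (row=7, col=4), (row=8, col=3), (row=9, col=0), (row=9, col=2), (row=10, col=1)
  Distance 11: (row=6, col=4), (row=7, col=5), (row=8, col=4), (row=10, col=0)
  Distance 12: (row=8, col=5), (row=9, col=4), (row=11, col=0)
  Distance 13: (row=9, col=5), (row=10, col=4)
  Distance 14: (row=11, col=4)
  Distance 15: (row=11, col=3), (row=11, col=5)
  Distance 16: (row=11, col=2)
Total reachable: 55 (grid has 56 open cells total)

Answer: Reachable cells: 55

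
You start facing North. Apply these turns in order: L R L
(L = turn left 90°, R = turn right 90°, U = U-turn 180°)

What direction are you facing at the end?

Start: North
  L (left (90° counter-clockwise)) -> West
  R (right (90° clockwise)) -> North
  L (left (90° counter-clockwise)) -> West
Final: West

Answer: Final heading: West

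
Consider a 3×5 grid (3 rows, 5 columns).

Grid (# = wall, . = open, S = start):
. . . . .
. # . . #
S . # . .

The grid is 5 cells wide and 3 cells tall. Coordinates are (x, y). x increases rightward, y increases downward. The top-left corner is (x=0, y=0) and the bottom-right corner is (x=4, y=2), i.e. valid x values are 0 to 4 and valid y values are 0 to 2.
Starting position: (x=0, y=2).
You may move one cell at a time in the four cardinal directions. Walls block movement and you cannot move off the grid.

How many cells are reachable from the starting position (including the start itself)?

Answer: Reachable cells: 12

Derivation:
BFS flood-fill from (x=0, y=2):
  Distance 0: (x=0, y=2)
  Distance 1: (x=0, y=1), (x=1, y=2)
  Distance 2: (x=0, y=0)
  Distance 3: (x=1, y=0)
  Distance 4: (x=2, y=0)
  Distance 5: (x=3, y=0), (x=2, y=1)
  Distance 6: (x=4, y=0), (x=3, y=1)
  Distance 7: (x=3, y=2)
  Distance 8: (x=4, y=2)
Total reachable: 12 (grid has 12 open cells total)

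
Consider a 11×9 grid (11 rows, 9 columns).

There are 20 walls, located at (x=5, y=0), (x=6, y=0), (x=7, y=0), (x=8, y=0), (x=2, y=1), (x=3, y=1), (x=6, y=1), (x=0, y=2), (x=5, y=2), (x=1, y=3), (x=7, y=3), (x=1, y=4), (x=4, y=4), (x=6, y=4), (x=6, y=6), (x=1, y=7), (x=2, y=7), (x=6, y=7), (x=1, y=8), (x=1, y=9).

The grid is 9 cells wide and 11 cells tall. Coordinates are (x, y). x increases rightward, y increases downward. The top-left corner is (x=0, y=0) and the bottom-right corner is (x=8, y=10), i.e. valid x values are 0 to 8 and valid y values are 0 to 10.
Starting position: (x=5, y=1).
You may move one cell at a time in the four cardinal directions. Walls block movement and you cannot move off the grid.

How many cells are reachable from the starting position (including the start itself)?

Answer: Reachable cells: 79

Derivation:
BFS flood-fill from (x=5, y=1):
  Distance 0: (x=5, y=1)
  Distance 1: (x=4, y=1)
  Distance 2: (x=4, y=0), (x=4, y=2)
  Distance 3: (x=3, y=0), (x=3, y=2), (x=4, y=3)
  Distance 4: (x=2, y=0), (x=2, y=2), (x=3, y=3), (x=5, y=3)
  Distance 5: (x=1, y=0), (x=1, y=2), (x=2, y=3), (x=6, y=3), (x=3, y=4), (x=5, y=4)
  Distance 6: (x=0, y=0), (x=1, y=1), (x=6, y=2), (x=2, y=4), (x=3, y=5), (x=5, y=5)
  Distance 7: (x=0, y=1), (x=7, y=2), (x=2, y=5), (x=4, y=5), (x=6, y=5), (x=3, y=6), (x=5, y=6)
  Distance 8: (x=7, y=1), (x=8, y=2), (x=1, y=5), (x=7, y=5), (x=2, y=6), (x=4, y=6), (x=3, y=7), (x=5, y=7)
  Distance 9: (x=8, y=1), (x=8, y=3), (x=7, y=4), (x=0, y=5), (x=8, y=5), (x=1, y=6), (x=7, y=6), (x=4, y=7), (x=3, y=8), (x=5, y=8)
  Distance 10: (x=0, y=4), (x=8, y=4), (x=0, y=6), (x=8, y=6), (x=7, y=7), (x=2, y=8), (x=4, y=8), (x=6, y=8), (x=3, y=9), (x=5, y=9)
  Distance 11: (x=0, y=3), (x=0, y=7), (x=8, y=7), (x=7, y=8), (x=2, y=9), (x=4, y=9), (x=6, y=9), (x=3, y=10), (x=5, y=10)
  Distance 12: (x=0, y=8), (x=8, y=8), (x=7, y=9), (x=2, y=10), (x=4, y=10), (x=6, y=10)
  Distance 13: (x=0, y=9), (x=8, y=9), (x=1, y=10), (x=7, y=10)
  Distance 14: (x=0, y=10), (x=8, y=10)
Total reachable: 79 (grid has 79 open cells total)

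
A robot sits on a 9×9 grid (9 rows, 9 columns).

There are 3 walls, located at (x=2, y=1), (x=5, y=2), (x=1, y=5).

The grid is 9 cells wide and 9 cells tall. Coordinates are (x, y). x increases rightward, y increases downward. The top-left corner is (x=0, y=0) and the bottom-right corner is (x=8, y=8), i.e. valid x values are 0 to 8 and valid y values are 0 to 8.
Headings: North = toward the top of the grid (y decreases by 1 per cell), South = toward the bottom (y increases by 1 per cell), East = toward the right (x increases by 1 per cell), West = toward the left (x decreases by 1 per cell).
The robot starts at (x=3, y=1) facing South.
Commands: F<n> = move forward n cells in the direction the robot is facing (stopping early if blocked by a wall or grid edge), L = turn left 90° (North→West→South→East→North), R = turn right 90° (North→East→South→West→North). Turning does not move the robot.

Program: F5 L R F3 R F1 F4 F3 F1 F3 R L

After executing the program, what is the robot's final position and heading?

Start: (x=3, y=1), facing South
  F5: move forward 5, now at (x=3, y=6)
  L: turn left, now facing East
  R: turn right, now facing South
  F3: move forward 2/3 (blocked), now at (x=3, y=8)
  R: turn right, now facing West
  F1: move forward 1, now at (x=2, y=8)
  F4: move forward 2/4 (blocked), now at (x=0, y=8)
  F3: move forward 0/3 (blocked), now at (x=0, y=8)
  F1: move forward 0/1 (blocked), now at (x=0, y=8)
  F3: move forward 0/3 (blocked), now at (x=0, y=8)
  R: turn right, now facing North
  L: turn left, now facing West
Final: (x=0, y=8), facing West

Answer: Final position: (x=0, y=8), facing West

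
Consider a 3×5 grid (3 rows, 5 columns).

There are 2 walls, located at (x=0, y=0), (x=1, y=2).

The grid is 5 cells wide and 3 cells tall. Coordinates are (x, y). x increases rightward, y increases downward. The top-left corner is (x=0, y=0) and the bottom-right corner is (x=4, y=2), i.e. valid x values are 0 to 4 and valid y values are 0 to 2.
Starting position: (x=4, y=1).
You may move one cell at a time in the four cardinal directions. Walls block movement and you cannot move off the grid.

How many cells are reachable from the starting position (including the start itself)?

Answer: Reachable cells: 13

Derivation:
BFS flood-fill from (x=4, y=1):
  Distance 0: (x=4, y=1)
  Distance 1: (x=4, y=0), (x=3, y=1), (x=4, y=2)
  Distance 2: (x=3, y=0), (x=2, y=1), (x=3, y=2)
  Distance 3: (x=2, y=0), (x=1, y=1), (x=2, y=2)
  Distance 4: (x=1, y=0), (x=0, y=1)
  Distance 5: (x=0, y=2)
Total reachable: 13 (grid has 13 open cells total)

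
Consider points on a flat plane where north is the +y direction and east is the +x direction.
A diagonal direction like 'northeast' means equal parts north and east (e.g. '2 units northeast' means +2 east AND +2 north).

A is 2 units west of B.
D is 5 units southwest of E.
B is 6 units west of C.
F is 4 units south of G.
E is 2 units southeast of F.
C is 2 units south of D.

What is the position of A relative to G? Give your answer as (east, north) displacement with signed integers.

Place G at the origin (east=0, north=0).
  F is 4 units south of G: delta (east=+0, north=-4); F at (east=0, north=-4).
  E is 2 units southeast of F: delta (east=+2, north=-2); E at (east=2, north=-6).
  D is 5 units southwest of E: delta (east=-5, north=-5); D at (east=-3, north=-11).
  C is 2 units south of D: delta (east=+0, north=-2); C at (east=-3, north=-13).
  B is 6 units west of C: delta (east=-6, north=+0); B at (east=-9, north=-13).
  A is 2 units west of B: delta (east=-2, north=+0); A at (east=-11, north=-13).
Therefore A relative to G: (east=-11, north=-13).

Answer: A is at (east=-11, north=-13) relative to G.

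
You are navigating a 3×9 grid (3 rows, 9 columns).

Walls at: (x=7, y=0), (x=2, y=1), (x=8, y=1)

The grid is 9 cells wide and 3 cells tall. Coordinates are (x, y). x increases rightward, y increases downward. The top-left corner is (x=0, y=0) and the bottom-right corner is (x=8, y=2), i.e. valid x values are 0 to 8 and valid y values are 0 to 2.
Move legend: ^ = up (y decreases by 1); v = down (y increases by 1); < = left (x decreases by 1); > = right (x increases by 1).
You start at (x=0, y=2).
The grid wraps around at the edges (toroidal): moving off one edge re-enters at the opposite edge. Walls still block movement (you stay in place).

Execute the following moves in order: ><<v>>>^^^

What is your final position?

Start: (x=0, y=2)
  > (right): (x=0, y=2) -> (x=1, y=2)
  < (left): (x=1, y=2) -> (x=0, y=2)
  < (left): (x=0, y=2) -> (x=8, y=2)
  v (down): (x=8, y=2) -> (x=8, y=0)
  > (right): (x=8, y=0) -> (x=0, y=0)
  > (right): (x=0, y=0) -> (x=1, y=0)
  > (right): (x=1, y=0) -> (x=2, y=0)
  ^ (up): (x=2, y=0) -> (x=2, y=2)
  ^ (up): blocked, stay at (x=2, y=2)
  ^ (up): blocked, stay at (x=2, y=2)
Final: (x=2, y=2)

Answer: Final position: (x=2, y=2)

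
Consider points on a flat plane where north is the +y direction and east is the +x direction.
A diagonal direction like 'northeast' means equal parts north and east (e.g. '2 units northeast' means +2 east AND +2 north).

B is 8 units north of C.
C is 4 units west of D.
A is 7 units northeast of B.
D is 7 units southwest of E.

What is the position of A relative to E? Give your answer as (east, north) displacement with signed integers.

Place E at the origin (east=0, north=0).
  D is 7 units southwest of E: delta (east=-7, north=-7); D at (east=-7, north=-7).
  C is 4 units west of D: delta (east=-4, north=+0); C at (east=-11, north=-7).
  B is 8 units north of C: delta (east=+0, north=+8); B at (east=-11, north=1).
  A is 7 units northeast of B: delta (east=+7, north=+7); A at (east=-4, north=8).
Therefore A relative to E: (east=-4, north=8).

Answer: A is at (east=-4, north=8) relative to E.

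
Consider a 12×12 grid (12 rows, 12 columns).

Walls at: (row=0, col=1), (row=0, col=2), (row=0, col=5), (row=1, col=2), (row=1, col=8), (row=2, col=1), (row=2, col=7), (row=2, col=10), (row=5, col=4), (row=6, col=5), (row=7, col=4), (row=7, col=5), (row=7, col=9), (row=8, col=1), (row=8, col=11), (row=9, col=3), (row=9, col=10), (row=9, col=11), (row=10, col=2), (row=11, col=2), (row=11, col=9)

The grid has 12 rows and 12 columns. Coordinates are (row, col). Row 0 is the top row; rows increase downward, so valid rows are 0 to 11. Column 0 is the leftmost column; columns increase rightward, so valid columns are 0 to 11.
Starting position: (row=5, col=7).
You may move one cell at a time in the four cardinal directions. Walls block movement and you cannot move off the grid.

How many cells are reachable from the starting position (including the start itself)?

Answer: Reachable cells: 123

Derivation:
BFS flood-fill from (row=5, col=7):
  Distance 0: (row=5, col=7)
  Distance 1: (row=4, col=7), (row=5, col=6), (row=5, col=8), (row=6, col=7)
  Distance 2: (row=3, col=7), (row=4, col=6), (row=4, col=8), (row=5, col=5), (row=5, col=9), (row=6, col=6), (row=6, col=8), (row=7, col=7)
  Distance 3: (row=3, col=6), (row=3, col=8), (row=4, col=5), (row=4, col=9), (row=5, col=10), (row=6, col=9), (row=7, col=6), (row=7, col=8), (row=8, col=7)
  Distance 4: (row=2, col=6), (row=2, col=8), (row=3, col=5), (row=3, col=9), (row=4, col=4), (row=4, col=10), (row=5, col=11), (row=6, col=10), (row=8, col=6), (row=8, col=8), (row=9, col=7)
  Distance 5: (row=1, col=6), (row=2, col=5), (row=2, col=9), (row=3, col=4), (row=3, col=10), (row=4, col=3), (row=4, col=11), (row=6, col=11), (row=7, col=10), (row=8, col=5), (row=8, col=9), (row=9, col=6), (row=9, col=8), (row=10, col=7)
  Distance 6: (row=0, col=6), (row=1, col=5), (row=1, col=7), (row=1, col=9), (row=2, col=4), (row=3, col=3), (row=3, col=11), (row=4, col=2), (row=5, col=3), (row=7, col=11), (row=8, col=4), (row=8, col=10), (row=9, col=5), (row=9, col=9), (row=10, col=6), (row=10, col=8), (row=11, col=7)
  Distance 7: (row=0, col=7), (row=0, col=9), (row=1, col=4), (row=1, col=10), (row=2, col=3), (row=2, col=11), (row=3, col=2), (row=4, col=1), (row=5, col=2), (row=6, col=3), (row=8, col=3), (row=9, col=4), (row=10, col=5), (row=10, col=9), (row=11, col=6), (row=11, col=8)
  Distance 8: (row=0, col=4), (row=0, col=8), (row=0, col=10), (row=1, col=3), (row=1, col=11), (row=2, col=2), (row=3, col=1), (row=4, col=0), (row=5, col=1), (row=6, col=2), (row=6, col=4), (row=7, col=3), (row=8, col=2), (row=10, col=4), (row=10, col=10), (row=11, col=5)
  Distance 9: (row=0, col=3), (row=0, col=11), (row=3, col=0), (row=5, col=0), (row=6, col=1), (row=7, col=2), (row=9, col=2), (row=10, col=3), (row=10, col=11), (row=11, col=4), (row=11, col=10)
  Distance 10: (row=2, col=0), (row=6, col=0), (row=7, col=1), (row=9, col=1), (row=11, col=3), (row=11, col=11)
  Distance 11: (row=1, col=0), (row=7, col=0), (row=9, col=0), (row=10, col=1)
  Distance 12: (row=0, col=0), (row=1, col=1), (row=8, col=0), (row=10, col=0), (row=11, col=1)
  Distance 13: (row=11, col=0)
Total reachable: 123 (grid has 123 open cells total)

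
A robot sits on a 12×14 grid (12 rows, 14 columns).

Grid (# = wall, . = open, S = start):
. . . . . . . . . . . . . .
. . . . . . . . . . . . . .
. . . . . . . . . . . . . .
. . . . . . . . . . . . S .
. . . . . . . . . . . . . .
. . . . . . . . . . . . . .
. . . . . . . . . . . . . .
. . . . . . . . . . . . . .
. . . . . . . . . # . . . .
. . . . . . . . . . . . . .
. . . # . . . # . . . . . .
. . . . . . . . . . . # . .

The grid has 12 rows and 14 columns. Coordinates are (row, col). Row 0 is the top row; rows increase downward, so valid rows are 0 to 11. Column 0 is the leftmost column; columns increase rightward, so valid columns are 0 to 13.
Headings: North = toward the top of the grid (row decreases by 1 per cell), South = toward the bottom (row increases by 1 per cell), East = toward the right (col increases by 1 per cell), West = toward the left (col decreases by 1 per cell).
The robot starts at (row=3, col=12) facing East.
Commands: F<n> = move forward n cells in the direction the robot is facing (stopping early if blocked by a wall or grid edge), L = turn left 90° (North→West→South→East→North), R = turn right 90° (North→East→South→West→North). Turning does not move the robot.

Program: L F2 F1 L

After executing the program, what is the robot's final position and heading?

Start: (row=3, col=12), facing East
  L: turn left, now facing North
  F2: move forward 2, now at (row=1, col=12)
  F1: move forward 1, now at (row=0, col=12)
  L: turn left, now facing West
Final: (row=0, col=12), facing West

Answer: Final position: (row=0, col=12), facing West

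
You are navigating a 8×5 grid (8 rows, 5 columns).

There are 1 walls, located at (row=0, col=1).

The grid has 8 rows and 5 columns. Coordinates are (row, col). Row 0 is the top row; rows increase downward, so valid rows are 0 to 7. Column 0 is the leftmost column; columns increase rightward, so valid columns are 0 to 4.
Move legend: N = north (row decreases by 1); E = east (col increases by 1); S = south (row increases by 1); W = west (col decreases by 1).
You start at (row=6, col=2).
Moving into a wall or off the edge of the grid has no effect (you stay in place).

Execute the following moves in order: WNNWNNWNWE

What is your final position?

Answer: Final position: (row=1, col=1)

Derivation:
Start: (row=6, col=2)
  W (west): (row=6, col=2) -> (row=6, col=1)
  N (north): (row=6, col=1) -> (row=5, col=1)
  N (north): (row=5, col=1) -> (row=4, col=1)
  W (west): (row=4, col=1) -> (row=4, col=0)
  N (north): (row=4, col=0) -> (row=3, col=0)
  N (north): (row=3, col=0) -> (row=2, col=0)
  W (west): blocked, stay at (row=2, col=0)
  N (north): (row=2, col=0) -> (row=1, col=0)
  W (west): blocked, stay at (row=1, col=0)
  E (east): (row=1, col=0) -> (row=1, col=1)
Final: (row=1, col=1)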